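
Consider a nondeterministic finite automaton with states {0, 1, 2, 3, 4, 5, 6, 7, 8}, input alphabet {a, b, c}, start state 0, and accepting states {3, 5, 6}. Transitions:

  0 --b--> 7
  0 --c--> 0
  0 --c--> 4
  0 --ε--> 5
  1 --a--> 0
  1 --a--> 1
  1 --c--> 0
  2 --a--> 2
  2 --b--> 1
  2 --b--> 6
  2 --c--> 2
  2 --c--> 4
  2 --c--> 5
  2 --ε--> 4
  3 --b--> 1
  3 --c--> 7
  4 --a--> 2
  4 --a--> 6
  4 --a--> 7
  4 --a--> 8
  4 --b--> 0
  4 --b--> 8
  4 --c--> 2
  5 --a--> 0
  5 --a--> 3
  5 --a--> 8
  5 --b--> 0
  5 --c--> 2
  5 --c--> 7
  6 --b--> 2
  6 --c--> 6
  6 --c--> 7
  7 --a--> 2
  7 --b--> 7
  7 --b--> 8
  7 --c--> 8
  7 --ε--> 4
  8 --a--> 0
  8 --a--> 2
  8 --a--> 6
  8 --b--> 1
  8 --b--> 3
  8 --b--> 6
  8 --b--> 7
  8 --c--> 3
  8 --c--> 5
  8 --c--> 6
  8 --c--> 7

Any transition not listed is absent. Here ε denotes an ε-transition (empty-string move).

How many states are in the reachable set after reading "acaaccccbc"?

Start: ε-closure({0}) = {0, 5}.
Read 'a': 0→∅, 5→{0, 3, 8}; union {0, 3, 8}; ε-closure = {0, 3, 5, 8}.
Read 'c': 0→{0, 4}, 3→{7}, 5→{2, 7}, 8→{3, 5, 6, 7}; now {0, 2, 3, 4, 5, 6, 7}.
Read 'a': 0→∅, 2→{2}, 3→∅, 4→{2, 6, 7, 8}, 5→{0, 3, 8}, 6→∅, 7→{2}; union {0, 2, 3, 6, 7, 8}; ε-closure = {0, 2, 3, 4, 5, 6, 7, 8}.
Read 'a': 0→∅, 2→{2}, 3→∅, 4→{2, 6, 7, 8}, 5→{0, 3, 8}, 6→∅, 7→{2}, 8→{0, 2, 6}; union {0, 2, 3, 6, 7, 8}; ε-closure = {0, 2, 3, 4, 5, 6, 7, 8}.
Read 'c': 0→{0, 4}, 2→{2, 4, 5}, 3→{7}, 4→{2}, 5→{2, 7}, 6→{6, 7}, 7→{8}, 8→{3, 5, 6, 7}; now {0, 2, 3, 4, 5, 6, 7, 8}.
Read 'c': 0→{0, 4}, 2→{2, 4, 5}, 3→{7}, 4→{2}, 5→{2, 7}, 6→{6, 7}, 7→{8}, 8→{3, 5, 6, 7}; now {0, 2, 3, 4, 5, 6, 7, 8}.
Read 'c': 0→{0, 4}, 2→{2, 4, 5}, 3→{7}, 4→{2}, 5→{2, 7}, 6→{6, 7}, 7→{8}, 8→{3, 5, 6, 7}; now {0, 2, 3, 4, 5, 6, 7, 8}.
Read 'c': 0→{0, 4}, 2→{2, 4, 5}, 3→{7}, 4→{2}, 5→{2, 7}, 6→{6, 7}, 7→{8}, 8→{3, 5, 6, 7}; now {0, 2, 3, 4, 5, 6, 7, 8}.
Read 'b': 0→{7}, 2→{1, 6}, 3→{1}, 4→{0, 8}, 5→{0}, 6→{2}, 7→{7, 8}, 8→{1, 3, 6, 7}; union {0, 1, 2, 3, 6, 7, 8}; ε-closure = {0, 1, 2, 3, 4, 5, 6, 7, 8}.
Read 'c': 0→{0, 4}, 1→{0}, 2→{2, 4, 5}, 3→{7}, 4→{2}, 5→{2, 7}, 6→{6, 7}, 7→{8}, 8→{3, 5, 6, 7}; now {0, 2, 3, 4, 5, 6, 7, 8}.
That set has 8 states.

8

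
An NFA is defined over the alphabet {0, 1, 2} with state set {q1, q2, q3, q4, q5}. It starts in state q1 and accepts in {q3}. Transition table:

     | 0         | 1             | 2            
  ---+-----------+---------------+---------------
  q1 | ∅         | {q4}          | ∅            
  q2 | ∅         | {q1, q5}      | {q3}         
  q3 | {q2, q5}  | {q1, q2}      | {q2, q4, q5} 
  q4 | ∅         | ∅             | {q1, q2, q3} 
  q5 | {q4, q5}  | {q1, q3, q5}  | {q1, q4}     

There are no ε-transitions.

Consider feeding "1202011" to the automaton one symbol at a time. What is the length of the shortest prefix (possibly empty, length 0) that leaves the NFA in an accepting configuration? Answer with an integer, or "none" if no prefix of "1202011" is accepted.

Start in {q1}.
Read '1': {q1} → {q4}.
Read '2': {q4} → {q1, q2, q3}.
None of the earlier sets intersect F, but {q1, q2, q3} does.

2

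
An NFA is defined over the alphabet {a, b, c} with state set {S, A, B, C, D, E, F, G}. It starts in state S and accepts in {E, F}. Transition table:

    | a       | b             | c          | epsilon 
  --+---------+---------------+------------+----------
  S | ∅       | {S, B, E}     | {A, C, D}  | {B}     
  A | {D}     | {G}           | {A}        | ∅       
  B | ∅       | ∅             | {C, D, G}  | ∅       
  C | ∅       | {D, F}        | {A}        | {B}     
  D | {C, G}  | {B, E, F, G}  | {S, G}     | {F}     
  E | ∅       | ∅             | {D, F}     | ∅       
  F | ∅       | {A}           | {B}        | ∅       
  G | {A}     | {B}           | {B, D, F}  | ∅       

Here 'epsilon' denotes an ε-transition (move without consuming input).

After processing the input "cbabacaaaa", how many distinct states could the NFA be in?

6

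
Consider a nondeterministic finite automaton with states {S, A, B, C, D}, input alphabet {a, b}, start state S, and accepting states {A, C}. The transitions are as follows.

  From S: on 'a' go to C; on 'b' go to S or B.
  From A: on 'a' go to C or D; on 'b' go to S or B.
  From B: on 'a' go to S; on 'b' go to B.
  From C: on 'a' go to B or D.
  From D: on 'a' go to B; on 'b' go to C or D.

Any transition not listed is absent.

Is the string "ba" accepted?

Yes

Start in {S}.
Read 'b': S→{S, B}; now {S, B}.
Read 'a': S→{C}, B→{S}; now {S, C}.
The final set {S, C} contains the accepting state C.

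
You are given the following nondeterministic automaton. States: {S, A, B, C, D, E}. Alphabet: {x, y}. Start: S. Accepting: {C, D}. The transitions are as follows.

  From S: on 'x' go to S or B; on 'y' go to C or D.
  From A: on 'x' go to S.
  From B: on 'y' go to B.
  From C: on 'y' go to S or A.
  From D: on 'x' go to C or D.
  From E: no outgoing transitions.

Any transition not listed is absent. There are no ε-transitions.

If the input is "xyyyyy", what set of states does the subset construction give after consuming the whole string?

{B, C, D}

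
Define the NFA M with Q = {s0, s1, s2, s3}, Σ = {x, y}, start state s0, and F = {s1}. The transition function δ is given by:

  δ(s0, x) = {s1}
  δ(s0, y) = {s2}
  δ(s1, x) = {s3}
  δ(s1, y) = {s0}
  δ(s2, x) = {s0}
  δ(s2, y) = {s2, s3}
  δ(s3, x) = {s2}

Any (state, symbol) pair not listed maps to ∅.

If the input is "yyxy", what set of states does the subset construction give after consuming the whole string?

{s2, s3}

Start in {s0}.
Read 'y': {s0} → {s2}.
Read 'y': {s2} → {s2, s3}.
Read 'x': {s2, s3} → {s0, s2}.
Read 'y': {s0, s2} → {s2, s3}.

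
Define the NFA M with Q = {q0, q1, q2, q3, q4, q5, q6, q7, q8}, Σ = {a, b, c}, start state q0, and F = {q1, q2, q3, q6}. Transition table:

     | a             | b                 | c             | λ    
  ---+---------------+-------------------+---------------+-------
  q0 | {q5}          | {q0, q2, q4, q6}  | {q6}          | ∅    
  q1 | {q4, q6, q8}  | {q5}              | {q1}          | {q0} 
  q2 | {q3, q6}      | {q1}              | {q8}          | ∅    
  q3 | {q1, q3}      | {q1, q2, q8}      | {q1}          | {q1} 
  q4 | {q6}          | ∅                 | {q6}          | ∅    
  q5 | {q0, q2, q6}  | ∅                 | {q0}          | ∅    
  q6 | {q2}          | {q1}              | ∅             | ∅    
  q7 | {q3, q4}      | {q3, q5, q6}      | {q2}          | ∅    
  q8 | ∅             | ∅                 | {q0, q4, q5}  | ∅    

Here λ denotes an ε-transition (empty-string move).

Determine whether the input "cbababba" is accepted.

Yes

Start in {q0}.
Read 'c': q0→{q6}; now {q6}.
Read 'b': q6→{q1}; union {q1}; ε-closure = {q0, q1}.
Read 'a': q0→{q5}, q1→{q4, q6, q8}; now {q4, q5, q6, q8}.
Read 'b': q4→∅, q5→∅, q6→{q1}, q8→∅; union {q1}; ε-closure = {q0, q1}.
Read 'a': q0→{q5}, q1→{q4, q6, q8}; now {q4, q5, q6, q8}.
Read 'b': q4→∅, q5→∅, q6→{q1}, q8→∅; union {q1}; ε-closure = {q0, q1}.
Read 'b': q0→{q0, q2, q4, q6}, q1→{q5}; now {q0, q2, q4, q5, q6}.
Read 'a': q0→{q5}, q2→{q3, q6}, q4→{q6}, q5→{q0, q2, q6}, q6→{q2}; union {q0, q2, q3, q5, q6}; ε-closure = {q0, q1, q2, q3, q5, q6}.
The final set {q0, q1, q2, q3, q5, q6} contains the accepting states q1, q2, q3, q6.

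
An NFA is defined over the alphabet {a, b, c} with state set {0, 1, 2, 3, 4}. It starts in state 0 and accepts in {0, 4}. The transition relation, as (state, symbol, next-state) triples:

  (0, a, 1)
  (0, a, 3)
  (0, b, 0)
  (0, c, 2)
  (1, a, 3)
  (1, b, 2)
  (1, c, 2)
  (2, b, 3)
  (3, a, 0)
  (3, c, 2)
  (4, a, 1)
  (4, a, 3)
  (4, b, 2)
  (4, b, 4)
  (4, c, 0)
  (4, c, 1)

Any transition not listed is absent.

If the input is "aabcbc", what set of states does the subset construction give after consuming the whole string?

{2}

Start in {0}.
Read 'a': 0→{1, 3}; now {1, 3}.
Read 'a': 1→{3}, 3→{0}; now {0, 3}.
Read 'b': 0→{0}, 3→∅; now {0}.
Read 'c': 0→{2}; now {2}.
Read 'b': 2→{3}; now {3}.
Read 'c': 3→{2}; now {2}.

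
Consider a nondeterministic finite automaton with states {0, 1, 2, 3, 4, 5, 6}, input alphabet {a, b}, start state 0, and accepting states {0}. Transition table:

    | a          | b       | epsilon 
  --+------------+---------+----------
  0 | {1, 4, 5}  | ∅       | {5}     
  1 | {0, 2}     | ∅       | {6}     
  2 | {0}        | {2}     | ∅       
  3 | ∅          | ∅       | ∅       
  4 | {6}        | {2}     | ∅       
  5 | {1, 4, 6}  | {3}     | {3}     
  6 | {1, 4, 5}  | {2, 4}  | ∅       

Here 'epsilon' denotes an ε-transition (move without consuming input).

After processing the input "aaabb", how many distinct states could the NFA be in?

Start: ε-closure({0}) = {0, 3, 5}.
Read 'a': {0, 3, 5} → {1, 3, 4, 5, 6}.
Read 'a': {1, 3, 4, 5, 6} → {0, 1, 2, 3, 4, 5, 6}.
Read 'a': {0, 1, 2, 3, 4, 5, 6} → {0, 1, 2, 3, 4, 5, 6}.
Read 'b': {0, 1, 2, 3, 4, 5, 6} → {2, 3, 4}.
Read 'b': {2, 3, 4} → {2}.
That set has 1 state.

1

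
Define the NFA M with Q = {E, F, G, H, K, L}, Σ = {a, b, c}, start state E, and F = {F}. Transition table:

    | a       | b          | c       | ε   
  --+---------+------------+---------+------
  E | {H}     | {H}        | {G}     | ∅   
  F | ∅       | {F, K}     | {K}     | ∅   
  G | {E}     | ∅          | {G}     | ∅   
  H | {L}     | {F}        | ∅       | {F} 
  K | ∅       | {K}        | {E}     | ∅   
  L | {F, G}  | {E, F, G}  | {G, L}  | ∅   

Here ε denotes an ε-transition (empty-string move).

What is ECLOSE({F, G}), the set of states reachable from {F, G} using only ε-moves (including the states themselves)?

Begin with {F, G}.
No ε-moves leave this set, so the closure equals the set itself.

{F, G}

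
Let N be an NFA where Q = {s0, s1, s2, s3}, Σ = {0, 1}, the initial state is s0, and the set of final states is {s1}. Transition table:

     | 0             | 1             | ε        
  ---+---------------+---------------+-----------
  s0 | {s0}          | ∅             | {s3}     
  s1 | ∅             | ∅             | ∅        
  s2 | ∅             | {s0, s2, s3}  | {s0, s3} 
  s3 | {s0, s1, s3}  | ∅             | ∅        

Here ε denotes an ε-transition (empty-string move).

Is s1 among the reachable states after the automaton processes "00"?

Start: ε-closure({s0}) = {s0, s3}.
Read '0': s0→{s0}, s3→{s0, s1, s3}; now {s0, s1, s3}.
Read '0': s0→{s0}, s1→∅, s3→{s0, s1, s3}; now {s0, s1, s3}.
State s1 is in {s0, s1, s3}.

Yes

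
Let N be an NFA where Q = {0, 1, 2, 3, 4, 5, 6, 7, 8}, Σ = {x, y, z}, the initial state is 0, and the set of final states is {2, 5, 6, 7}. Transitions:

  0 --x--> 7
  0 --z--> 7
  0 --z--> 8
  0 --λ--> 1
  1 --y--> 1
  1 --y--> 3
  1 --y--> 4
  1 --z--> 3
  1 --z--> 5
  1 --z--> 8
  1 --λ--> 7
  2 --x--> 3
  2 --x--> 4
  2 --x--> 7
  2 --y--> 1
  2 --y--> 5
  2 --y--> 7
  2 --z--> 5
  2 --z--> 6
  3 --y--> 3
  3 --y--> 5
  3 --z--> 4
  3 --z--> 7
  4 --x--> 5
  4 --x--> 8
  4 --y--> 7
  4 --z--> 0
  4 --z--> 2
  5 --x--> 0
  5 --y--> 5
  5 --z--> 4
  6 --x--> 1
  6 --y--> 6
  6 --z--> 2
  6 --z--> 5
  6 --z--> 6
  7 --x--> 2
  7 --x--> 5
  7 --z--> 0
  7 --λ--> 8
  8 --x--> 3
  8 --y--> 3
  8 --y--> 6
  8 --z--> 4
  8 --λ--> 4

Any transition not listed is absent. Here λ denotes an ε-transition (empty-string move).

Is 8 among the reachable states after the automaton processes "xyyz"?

Yes

Start: ε-closure({0}) = {0, 1, 4, 7, 8}.
Read 'x': {0, 1, 4, 7, 8} → {2, 3, 4, 5, 7, 8}.
Read 'y': {2, 3, 4, 5, 7, 8} → {1, 3, 4, 5, 6, 7, 8}.
Read 'y': {1, 3, 4, 5, 6, 7, 8} → {1, 3, 4, 5, 6, 7, 8}.
Read 'z': {1, 3, 4, 5, 6, 7, 8} → {0, 1, 2, 3, 4, 5, 6, 7, 8}.
State 8 is in {0, 1, 2, 3, 4, 5, 6, 7, 8}.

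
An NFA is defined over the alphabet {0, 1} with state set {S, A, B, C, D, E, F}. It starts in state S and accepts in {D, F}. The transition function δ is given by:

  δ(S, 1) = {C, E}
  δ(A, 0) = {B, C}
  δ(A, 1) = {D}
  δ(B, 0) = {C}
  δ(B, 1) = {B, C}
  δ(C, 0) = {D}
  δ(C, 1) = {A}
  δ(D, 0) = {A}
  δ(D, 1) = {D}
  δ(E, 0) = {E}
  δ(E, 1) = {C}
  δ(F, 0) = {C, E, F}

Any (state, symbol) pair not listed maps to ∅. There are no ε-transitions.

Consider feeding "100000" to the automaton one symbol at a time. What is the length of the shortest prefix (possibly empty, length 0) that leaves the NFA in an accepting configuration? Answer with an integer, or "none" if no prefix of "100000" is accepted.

2

Start in {S}.
Read '1': S→{C, E}; now {C, E}.
Read '0': C→{D}, E→{E}; now {D, E}.
None of the earlier sets intersect F, but {D, E} does.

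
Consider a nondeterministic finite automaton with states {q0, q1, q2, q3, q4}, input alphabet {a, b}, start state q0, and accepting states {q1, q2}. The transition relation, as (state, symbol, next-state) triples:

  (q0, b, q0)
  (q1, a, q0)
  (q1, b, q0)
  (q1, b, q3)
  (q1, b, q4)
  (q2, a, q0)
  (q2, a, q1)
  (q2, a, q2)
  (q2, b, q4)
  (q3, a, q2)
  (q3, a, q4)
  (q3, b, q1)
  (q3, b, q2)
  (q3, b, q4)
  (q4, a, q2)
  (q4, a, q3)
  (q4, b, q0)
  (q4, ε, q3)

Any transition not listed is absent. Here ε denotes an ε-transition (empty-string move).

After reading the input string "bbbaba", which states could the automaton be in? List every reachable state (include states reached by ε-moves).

Start in {q0}.
Read 'b': {q0} → {q0}.
Read 'b': {q0} → {q0}.
Read 'b': {q0} → {q0}.
Read 'a': {q0} → ∅.
The set is empty and remains empty for the remaining 2 symbols.

∅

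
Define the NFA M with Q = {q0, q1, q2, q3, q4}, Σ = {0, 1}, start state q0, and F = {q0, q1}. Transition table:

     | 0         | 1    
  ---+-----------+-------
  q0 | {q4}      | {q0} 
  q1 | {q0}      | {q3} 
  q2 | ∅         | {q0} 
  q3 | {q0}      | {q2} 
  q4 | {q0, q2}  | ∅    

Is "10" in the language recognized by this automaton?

No

Start in {q0}.
Read '1': q0→{q0}; now {q0}.
Read '0': q0→{q4}; now {q4}.
The final set {q4} contains no accepting state.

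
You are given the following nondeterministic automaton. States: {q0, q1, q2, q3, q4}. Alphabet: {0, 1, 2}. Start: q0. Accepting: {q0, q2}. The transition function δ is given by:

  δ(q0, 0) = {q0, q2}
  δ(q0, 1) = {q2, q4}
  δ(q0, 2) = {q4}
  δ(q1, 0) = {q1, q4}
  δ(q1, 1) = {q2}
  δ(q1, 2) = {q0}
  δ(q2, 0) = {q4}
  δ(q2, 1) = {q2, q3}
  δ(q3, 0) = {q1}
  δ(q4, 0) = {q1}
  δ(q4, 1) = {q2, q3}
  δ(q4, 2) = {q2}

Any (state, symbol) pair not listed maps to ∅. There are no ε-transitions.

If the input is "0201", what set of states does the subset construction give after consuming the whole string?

{q2}

Start in {q0}.
Read '0': q0→{q0, q2}; now {q0, q2}.
Read '2': q0→{q4}, q2→∅; now {q4}.
Read '0': q4→{q1}; now {q1}.
Read '1': q1→{q2}; now {q2}.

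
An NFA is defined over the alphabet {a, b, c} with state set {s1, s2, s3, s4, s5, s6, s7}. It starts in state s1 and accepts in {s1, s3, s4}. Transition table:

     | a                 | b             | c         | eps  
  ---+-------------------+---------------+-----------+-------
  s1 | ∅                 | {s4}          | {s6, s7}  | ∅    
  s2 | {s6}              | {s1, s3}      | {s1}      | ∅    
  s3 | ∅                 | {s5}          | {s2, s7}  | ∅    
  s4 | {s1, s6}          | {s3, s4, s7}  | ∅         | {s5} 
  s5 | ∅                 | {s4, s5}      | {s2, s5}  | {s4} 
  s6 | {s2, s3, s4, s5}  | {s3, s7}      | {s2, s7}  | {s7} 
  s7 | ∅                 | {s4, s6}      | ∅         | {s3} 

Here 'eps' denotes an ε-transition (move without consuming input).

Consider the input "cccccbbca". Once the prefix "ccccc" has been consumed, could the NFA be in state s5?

Start in {s1}.
Read 'c': {s1} → {s3, s6, s7}.
Read 'c': {s3, s6, s7} → {s2, s3, s7}.
Read 'c': {s2, s3, s7} → {s1, s2, s3, s7}.
Read 'c': {s1, s2, s3, s7} → {s1, s2, s3, s6, s7}.
Read 'c': {s1, s2, s3, s6, s7} → {s1, s2, s3, s6, s7}.
State s5 is not in {s1, s2, s3, s6, s7}.

No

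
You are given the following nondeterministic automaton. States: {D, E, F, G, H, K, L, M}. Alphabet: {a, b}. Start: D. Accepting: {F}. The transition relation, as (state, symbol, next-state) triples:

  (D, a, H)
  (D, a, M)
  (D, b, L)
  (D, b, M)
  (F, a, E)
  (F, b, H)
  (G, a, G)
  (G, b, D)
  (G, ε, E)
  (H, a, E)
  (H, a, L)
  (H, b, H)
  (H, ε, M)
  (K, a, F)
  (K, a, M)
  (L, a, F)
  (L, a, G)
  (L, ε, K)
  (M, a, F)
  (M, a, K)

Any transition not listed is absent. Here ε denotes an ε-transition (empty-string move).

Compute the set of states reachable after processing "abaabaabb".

Start in {D}.
Read 'a': {D} → {H, M}.
Read 'b': {H, M} → {H, M}.
Read 'a': {H, M} → {E, F, K, L}.
Read 'a': {E, F, K, L} → {E, F, G, M}.
Read 'b': {E, F, G, M} → {D, H, M}.
Read 'a': {D, H, M} → {E, F, H, K, L, M}.
Read 'a': {E, F, H, K, L, M} → {E, F, G, K, L, M}.
Read 'b': {E, F, G, K, L, M} → {D, H, M}.
Read 'b': {D, H, M} → {H, K, L, M}.

{H, K, L, M}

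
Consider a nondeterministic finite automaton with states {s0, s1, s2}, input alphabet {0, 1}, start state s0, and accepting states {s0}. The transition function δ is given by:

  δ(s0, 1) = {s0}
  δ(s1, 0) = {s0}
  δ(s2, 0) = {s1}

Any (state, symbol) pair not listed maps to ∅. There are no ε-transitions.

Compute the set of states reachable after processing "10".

∅

Start in {s0}.
Read '1': {s0} → {s0}.
Read '0': {s0} → ∅.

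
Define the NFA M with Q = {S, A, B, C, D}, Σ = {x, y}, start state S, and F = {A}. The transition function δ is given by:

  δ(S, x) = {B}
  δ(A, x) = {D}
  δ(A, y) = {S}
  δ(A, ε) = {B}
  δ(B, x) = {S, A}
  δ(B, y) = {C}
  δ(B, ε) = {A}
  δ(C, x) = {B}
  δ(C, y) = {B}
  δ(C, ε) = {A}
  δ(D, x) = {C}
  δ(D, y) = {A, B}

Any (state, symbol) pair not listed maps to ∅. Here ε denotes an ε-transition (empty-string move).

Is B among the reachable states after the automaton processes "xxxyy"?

Yes

Start in {S}.
Read 'x': S→{B}; union {B}; ε-closure = {A, B}.
Read 'x': A→{D}, B→{S, A}; union {S, A, D}; ε-closure = {S, A, B, D}.
Read 'x': S→{B}, A→{D}, B→{S, A}, D→{C}; now {S, A, B, C, D}.
Read 'y': S→∅, A→{S}, B→{C}, C→{B}, D→{A, B}; now {S, A, B, C}.
Read 'y': S→∅, A→{S}, B→{C}, C→{B}; union {S, B, C}; ε-closure = {S, A, B, C}.
State B is in {S, A, B, C}.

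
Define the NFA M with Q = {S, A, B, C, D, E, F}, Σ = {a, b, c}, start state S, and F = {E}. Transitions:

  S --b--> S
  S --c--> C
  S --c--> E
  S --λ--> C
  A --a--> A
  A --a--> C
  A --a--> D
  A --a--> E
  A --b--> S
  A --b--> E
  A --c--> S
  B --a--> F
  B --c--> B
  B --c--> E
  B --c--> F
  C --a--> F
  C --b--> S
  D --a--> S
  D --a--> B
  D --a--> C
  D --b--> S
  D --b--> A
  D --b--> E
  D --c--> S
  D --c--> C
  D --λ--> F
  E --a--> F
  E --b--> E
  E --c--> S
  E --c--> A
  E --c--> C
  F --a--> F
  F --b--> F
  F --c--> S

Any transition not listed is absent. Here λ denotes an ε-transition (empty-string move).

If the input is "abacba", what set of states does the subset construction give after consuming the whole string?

{F}

Start: ε-closure({S}) = {S, C}.
Read 'a': S→∅, C→{F}; now {F}.
Read 'b': F→{F}; now {F}.
Read 'a': F→{F}; now {F}.
Read 'c': F→{S}; union {S}; ε-closure = {S, C}.
Read 'b': S→{S}, C→{S}; union {S}; ε-closure = {S, C}.
Read 'a': S→∅, C→{F}; now {F}.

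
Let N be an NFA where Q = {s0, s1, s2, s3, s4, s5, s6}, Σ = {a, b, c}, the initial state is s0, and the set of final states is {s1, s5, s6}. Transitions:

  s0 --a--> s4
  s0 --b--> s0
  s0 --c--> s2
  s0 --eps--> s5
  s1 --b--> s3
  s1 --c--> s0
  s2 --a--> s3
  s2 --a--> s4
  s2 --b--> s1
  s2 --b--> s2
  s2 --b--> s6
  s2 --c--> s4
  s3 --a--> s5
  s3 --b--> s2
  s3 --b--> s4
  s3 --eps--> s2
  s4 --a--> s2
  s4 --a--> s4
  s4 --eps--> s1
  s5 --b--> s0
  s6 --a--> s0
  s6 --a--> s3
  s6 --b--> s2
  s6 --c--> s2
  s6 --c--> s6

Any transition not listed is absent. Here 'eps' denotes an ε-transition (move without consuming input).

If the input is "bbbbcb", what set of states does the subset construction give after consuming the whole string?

Start: ε-closure({s0}) = {s0, s5}.
Read 'b': s0→{s0}, s5→{s0}; union {s0}; ε-closure = {s0, s5}.
Read 'b': s0→{s0}, s5→{s0}; union {s0}; ε-closure = {s0, s5}.
Read 'b': s0→{s0}, s5→{s0}; union {s0}; ε-closure = {s0, s5}.
Read 'b': s0→{s0}, s5→{s0}; union {s0}; ε-closure = {s0, s5}.
Read 'c': s0→{s2}, s5→∅; now {s2}.
Read 'b': s2→{s1, s2, s6}; now {s1, s2, s6}.

{s1, s2, s6}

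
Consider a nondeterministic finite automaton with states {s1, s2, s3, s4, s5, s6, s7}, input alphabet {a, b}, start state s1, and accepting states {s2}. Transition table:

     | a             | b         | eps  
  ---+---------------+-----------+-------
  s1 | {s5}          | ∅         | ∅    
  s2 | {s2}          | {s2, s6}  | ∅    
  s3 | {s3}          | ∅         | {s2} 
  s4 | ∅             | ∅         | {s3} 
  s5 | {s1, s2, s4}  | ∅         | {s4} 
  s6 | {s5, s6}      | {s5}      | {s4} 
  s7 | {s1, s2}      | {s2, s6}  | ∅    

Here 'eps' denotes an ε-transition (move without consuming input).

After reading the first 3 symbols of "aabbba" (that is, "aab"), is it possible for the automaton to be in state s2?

Yes

Start in {s1}.
Read 'a': s1→{s5}; union {s5}; ε-closure = {s2, s3, s4, s5}.
Read 'a': s2→{s2}, s3→{s3}, s4→∅, s5→{s1, s2, s4}; now {s1, s2, s3, s4}.
Read 'b': s1→∅, s2→{s2, s6}, s3→∅, s4→∅; union {s2, s6}; ε-closure = {s2, s3, s4, s6}.
State s2 is in {s2, s3, s4, s6}.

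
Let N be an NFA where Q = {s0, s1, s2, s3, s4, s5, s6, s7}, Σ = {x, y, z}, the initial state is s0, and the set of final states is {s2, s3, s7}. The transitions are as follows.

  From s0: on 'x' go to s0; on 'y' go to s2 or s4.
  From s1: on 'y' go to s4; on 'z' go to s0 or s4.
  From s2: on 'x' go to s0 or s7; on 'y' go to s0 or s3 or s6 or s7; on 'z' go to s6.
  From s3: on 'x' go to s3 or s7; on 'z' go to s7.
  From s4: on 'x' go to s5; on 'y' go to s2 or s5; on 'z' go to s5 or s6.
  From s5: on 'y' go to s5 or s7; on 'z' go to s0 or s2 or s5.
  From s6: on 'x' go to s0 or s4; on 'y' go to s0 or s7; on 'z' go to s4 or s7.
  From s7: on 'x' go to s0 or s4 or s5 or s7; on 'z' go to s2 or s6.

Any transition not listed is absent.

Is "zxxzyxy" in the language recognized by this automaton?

No

Start in {s0}.
Read 'z': s0→∅; now ∅.
The set is empty and remains empty for the remaining 6 symbols.
The final set ∅ contains no accepting state.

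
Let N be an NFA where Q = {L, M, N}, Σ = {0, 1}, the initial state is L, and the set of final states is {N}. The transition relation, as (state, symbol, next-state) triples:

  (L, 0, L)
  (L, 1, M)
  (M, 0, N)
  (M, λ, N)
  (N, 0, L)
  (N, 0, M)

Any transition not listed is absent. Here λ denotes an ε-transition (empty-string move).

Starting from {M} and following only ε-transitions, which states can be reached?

{M, N}

Begin with {M}.
ε-move M → N; add N.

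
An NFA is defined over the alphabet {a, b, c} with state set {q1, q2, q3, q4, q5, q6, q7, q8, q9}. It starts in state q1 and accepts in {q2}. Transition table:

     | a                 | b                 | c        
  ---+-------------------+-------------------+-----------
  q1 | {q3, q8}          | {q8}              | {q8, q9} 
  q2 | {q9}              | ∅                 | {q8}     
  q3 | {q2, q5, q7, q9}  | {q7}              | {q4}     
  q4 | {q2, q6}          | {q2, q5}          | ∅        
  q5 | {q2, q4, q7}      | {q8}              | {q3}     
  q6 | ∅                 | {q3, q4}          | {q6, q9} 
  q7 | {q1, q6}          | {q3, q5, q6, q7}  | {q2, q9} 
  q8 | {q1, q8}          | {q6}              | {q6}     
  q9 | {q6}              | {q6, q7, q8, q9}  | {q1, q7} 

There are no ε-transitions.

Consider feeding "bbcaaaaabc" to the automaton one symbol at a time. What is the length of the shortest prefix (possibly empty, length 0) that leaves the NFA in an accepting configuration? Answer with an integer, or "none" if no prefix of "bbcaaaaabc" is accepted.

none

Start in {q1}.
Read 'b': q1→{q8}; now {q8}.
Read 'b': q8→{q6}; now {q6}.
Read 'c': q6→{q6, q9}; now {q6, q9}.
Read 'a': q6→∅, q9→{q6}; now {q6}.
Read 'a': q6→∅; now ∅.
The set is empty and remains empty for the remaining 5 symbols.
No reachable set along the way intersects F.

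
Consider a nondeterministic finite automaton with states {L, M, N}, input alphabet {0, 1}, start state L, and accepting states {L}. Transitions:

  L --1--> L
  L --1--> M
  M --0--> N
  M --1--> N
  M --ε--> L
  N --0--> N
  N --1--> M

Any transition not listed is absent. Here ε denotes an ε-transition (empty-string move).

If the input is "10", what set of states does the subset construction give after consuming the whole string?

{N}

Start in {L}.
Read '1': L→{L, M}; now {L, M}.
Read '0': L→∅, M→{N}; now {N}.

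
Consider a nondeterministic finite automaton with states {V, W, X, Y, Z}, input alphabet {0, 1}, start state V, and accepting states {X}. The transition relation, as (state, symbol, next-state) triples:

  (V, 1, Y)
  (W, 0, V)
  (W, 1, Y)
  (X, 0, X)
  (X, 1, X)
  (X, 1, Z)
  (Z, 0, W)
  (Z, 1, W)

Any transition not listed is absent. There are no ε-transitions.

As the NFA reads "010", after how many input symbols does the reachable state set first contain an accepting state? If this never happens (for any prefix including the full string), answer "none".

none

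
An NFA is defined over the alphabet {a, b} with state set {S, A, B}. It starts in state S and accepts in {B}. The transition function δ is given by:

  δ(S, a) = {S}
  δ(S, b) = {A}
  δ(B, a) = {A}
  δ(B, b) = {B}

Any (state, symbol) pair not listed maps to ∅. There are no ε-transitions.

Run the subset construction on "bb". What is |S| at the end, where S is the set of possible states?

Start in {S}.
Read 'b': {S} → {A}.
Read 'b': {A} → ∅.
That set has 0 states.

0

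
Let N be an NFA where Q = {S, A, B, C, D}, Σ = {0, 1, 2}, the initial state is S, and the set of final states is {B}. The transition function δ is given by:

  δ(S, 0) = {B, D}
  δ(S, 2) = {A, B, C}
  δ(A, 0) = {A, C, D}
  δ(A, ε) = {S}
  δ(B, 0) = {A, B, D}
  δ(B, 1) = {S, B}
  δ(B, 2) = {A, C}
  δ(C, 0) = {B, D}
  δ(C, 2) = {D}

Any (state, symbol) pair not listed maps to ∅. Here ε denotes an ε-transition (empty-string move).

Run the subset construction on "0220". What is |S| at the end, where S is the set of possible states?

5

Start in {S}.
Read '0': {S} → {B, D}.
Read '2': {B, D} → {S, A, C}.
Read '2': {S, A, C} → {S, A, B, C, D}.
Read '0': {S, A, B, C, D} → {S, A, B, C, D}.
That set has 5 states.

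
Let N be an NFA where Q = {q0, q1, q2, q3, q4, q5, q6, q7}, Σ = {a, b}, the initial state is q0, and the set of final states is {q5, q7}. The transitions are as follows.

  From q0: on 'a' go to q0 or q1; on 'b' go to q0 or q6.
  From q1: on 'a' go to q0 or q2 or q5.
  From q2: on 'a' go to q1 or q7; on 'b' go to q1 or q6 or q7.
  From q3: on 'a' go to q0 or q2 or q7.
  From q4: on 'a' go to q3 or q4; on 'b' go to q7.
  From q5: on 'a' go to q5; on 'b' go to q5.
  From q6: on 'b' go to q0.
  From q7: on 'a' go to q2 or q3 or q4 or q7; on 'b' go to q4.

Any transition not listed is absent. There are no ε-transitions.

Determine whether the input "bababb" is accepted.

No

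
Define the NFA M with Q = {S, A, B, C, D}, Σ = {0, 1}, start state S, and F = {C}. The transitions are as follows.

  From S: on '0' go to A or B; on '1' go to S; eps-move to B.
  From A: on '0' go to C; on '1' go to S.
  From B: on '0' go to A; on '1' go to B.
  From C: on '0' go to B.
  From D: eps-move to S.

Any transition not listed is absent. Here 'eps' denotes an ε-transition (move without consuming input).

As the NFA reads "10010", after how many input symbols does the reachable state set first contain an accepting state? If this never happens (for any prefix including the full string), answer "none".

Start: ε-closure({S}) = {S, B}.
Read '1': {S, B} → {S, B}.
Read '0': {S, B} → {A, B}.
Read '0': {A, B} → {A, C}.
None of the earlier sets intersect F, but {A, C} does.

3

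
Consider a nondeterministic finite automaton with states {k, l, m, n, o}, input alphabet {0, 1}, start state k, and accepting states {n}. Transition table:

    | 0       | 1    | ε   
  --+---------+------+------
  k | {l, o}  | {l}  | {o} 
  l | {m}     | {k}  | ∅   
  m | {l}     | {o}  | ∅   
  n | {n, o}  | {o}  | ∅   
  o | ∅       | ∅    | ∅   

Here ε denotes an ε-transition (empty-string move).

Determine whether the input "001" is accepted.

Start: ε-closure({k}) = {k, o}.
Read '0': {k, o} → {l, o}.
Read '0': {l, o} → {m}.
Read '1': {m} → {o}.
The final set {o} contains no accepting state.

No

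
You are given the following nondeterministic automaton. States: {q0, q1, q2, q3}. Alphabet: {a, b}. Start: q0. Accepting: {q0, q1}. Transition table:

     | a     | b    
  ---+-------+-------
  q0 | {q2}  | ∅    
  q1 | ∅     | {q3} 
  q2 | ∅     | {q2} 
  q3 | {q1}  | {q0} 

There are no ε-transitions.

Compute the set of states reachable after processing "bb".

∅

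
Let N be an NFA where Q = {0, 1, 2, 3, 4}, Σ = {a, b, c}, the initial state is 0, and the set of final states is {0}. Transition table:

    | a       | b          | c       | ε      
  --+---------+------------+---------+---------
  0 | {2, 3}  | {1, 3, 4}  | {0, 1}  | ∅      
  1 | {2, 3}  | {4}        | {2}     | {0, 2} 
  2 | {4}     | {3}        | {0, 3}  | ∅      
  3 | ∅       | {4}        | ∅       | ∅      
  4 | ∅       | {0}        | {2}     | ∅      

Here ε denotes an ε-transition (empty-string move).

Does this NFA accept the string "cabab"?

Start in {0}.
Read 'c': {0} → {0, 1, 2}.
Read 'a': {0, 1, 2} → {2, 3, 4}.
Read 'b': {2, 3, 4} → {0, 3, 4}.
Read 'a': {0, 3, 4} → {2, 3}.
Read 'b': {2, 3} → {3, 4}.
The final set {3, 4} contains no accepting state.

No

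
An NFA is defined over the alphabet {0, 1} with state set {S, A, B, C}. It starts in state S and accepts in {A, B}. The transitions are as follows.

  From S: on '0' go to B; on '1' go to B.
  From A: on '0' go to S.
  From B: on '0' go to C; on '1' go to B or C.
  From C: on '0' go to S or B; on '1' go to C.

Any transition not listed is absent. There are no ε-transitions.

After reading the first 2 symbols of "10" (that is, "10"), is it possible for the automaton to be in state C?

Start in {S}.
Read '1': S→{B}; now {B}.
Read '0': B→{C}; now {C}.
State C is in {C}.

Yes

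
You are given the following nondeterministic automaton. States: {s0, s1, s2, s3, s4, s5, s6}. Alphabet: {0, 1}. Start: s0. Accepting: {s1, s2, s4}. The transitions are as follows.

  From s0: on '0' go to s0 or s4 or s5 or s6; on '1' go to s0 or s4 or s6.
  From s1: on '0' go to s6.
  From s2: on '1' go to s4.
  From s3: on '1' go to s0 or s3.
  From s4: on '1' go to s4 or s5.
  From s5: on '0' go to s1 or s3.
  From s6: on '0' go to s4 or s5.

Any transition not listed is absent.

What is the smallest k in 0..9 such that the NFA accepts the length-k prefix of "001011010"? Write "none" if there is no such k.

1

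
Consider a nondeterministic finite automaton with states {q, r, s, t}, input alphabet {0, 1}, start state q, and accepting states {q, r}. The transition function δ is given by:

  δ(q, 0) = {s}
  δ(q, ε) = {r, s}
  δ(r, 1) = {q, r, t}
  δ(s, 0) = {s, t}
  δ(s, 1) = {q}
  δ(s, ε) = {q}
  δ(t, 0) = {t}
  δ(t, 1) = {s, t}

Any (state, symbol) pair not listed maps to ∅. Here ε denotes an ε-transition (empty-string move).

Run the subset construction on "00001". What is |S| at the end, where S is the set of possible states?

4

Start: ε-closure({q}) = {q, r, s}.
Read '0': {q, r, s} → {q, r, s, t}.
Read '0': {q, r, s, t} → {q, r, s, t}.
Read '0': {q, r, s, t} → {q, r, s, t}.
Read '0': {q, r, s, t} → {q, r, s, t}.
Read '1': {q, r, s, t} → {q, r, s, t}.
That set has 4 states.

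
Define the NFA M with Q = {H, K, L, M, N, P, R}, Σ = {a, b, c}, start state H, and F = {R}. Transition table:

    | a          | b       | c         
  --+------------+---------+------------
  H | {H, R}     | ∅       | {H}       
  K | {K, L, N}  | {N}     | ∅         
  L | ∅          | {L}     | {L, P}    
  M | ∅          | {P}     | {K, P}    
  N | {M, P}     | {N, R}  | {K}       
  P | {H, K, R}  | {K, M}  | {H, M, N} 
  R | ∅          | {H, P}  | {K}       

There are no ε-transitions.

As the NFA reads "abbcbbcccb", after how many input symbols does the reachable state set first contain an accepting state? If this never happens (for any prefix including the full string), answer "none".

Start in {H}.
Read 'a': {H} → {H, R}.
None of the earlier sets intersect F, but {H, R} does.

1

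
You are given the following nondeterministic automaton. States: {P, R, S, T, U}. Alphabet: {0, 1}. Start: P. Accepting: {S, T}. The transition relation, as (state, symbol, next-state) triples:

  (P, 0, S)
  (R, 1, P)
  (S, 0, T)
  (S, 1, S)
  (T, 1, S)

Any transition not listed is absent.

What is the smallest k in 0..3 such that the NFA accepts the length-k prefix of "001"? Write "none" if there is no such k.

Start in {P}.
Read '0': P→{S}; now {S}.
None of the earlier sets intersect F, but {S} does.

1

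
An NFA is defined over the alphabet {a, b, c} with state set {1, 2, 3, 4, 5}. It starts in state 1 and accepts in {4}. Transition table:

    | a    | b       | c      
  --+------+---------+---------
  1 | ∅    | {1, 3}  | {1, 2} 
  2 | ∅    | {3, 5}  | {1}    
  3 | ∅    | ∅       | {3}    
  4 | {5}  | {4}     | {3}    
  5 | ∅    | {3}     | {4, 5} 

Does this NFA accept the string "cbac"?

No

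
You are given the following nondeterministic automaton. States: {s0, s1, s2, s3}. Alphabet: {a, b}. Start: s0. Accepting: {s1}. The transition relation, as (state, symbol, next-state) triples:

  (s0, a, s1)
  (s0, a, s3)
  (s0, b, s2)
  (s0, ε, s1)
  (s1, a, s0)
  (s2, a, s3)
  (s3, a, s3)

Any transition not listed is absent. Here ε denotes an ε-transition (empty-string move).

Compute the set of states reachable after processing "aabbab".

Start: ε-closure({s0}) = {s0, s1}.
Read 'a': s0→{s1, s3}, s1→{s0}; now {s0, s1, s3}.
Read 'a': s0→{s1, s3}, s1→{s0}, s3→{s3}; now {s0, s1, s3}.
Read 'b': s0→{s2}, s1→∅, s3→∅; now {s2}.
Read 'b': s2→∅; now ∅.
The set is empty and remains empty for the remaining 2 symbols.

∅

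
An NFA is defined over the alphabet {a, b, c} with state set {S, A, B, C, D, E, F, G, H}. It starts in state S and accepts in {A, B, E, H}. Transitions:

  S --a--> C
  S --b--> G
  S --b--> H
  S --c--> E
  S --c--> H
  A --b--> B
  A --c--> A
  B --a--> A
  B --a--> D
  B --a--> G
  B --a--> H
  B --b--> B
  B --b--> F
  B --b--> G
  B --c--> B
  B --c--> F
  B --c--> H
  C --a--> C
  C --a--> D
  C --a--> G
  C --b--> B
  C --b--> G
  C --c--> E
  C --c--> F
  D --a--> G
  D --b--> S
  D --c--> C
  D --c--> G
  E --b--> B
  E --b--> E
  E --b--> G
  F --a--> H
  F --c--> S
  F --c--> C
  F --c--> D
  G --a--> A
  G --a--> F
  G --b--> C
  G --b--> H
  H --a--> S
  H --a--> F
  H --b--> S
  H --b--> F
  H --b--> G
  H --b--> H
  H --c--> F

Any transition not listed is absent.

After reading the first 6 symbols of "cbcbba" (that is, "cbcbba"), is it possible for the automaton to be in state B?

Start in {S}.
Read 'c': S→{E, H}; now {E, H}.
Read 'b': E→{B, E, G}, H→{S, F, G, H}; now {S, B, E, F, G, H}.
Read 'c': S→{E, H}, B→{B, F, H}, E→∅, F→{S, C, D}, G→∅, H→{F}; now {S, B, C, D, E, F, H}.
Read 'b': S→{G, H}, B→{B, F, G}, C→{B, G}, D→{S}, E→{B, E, G}, F→∅, H→{S, F, G, H}; now {S, B, E, F, G, H}.
Read 'b': S→{G, H}, B→{B, F, G}, E→{B, E, G}, F→∅, G→{C, H}, H→{S, F, G, H}; now {S, B, C, E, F, G, H}.
Read 'a': S→{C}, B→{A, D, G, H}, C→{C, D, G}, E→∅, F→{H}, G→{A, F}, H→{S, F}; now {S, A, C, D, F, G, H}.
State B is not in {S, A, C, D, F, G, H}.

No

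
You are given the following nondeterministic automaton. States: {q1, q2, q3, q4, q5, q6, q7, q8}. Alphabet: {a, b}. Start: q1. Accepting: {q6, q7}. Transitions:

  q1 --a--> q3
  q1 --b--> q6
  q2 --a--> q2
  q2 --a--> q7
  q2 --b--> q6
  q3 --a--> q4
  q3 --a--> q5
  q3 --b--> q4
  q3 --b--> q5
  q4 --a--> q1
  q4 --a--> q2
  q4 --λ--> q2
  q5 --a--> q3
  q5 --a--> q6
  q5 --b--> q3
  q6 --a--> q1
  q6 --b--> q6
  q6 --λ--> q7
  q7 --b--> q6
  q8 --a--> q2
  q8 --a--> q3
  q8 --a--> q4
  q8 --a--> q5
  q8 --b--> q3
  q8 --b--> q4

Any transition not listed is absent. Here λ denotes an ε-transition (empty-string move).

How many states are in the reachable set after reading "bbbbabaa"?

Start in {q1}.
Read 'b': q1→{q6}; union {q6}; ε-closure = {q6, q7}.
Read 'b': q6→{q6}, q7→{q6}; union {q6}; ε-closure = {q6, q7}.
Read 'b': q6→{q6}, q7→{q6}; union {q6}; ε-closure = {q6, q7}.
Read 'b': q6→{q6}, q7→{q6}; union {q6}; ε-closure = {q6, q7}.
Read 'a': q6→{q1}, q7→∅; now {q1}.
Read 'b': q1→{q6}; union {q6}; ε-closure = {q6, q7}.
Read 'a': q6→{q1}, q7→∅; now {q1}.
Read 'a': q1→{q3}; now {q3}.
That set has 1 state.

1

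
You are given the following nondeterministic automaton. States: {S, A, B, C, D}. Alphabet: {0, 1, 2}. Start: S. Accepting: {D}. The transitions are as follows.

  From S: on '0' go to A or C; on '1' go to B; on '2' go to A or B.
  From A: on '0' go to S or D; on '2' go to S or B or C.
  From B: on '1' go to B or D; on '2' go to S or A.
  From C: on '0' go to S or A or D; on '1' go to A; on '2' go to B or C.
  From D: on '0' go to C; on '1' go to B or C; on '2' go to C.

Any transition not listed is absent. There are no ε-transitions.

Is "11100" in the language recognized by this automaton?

Start in {S}.
Read '1': S→{B}; now {B}.
Read '1': B→{B, D}; now {B, D}.
Read '1': B→{B, D}, D→{B, C}; now {B, C, D}.
Read '0': B→∅, C→{S, A, D}, D→{C}; now {S, A, C, D}.
Read '0': S→{A, C}, A→{S, D}, C→{S, A, D}, D→{C}; now {S, A, C, D}.
The final set {S, A, C, D} contains the accepting state D.

Yes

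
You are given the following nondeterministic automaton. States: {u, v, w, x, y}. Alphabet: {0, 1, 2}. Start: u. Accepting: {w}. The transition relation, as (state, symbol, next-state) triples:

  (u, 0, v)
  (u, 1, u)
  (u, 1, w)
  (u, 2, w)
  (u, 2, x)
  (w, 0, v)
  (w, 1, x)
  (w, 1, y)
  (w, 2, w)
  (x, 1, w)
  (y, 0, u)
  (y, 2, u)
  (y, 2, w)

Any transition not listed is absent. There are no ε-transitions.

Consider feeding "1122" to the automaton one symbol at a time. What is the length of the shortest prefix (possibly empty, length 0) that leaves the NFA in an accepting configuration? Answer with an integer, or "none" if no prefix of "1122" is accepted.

1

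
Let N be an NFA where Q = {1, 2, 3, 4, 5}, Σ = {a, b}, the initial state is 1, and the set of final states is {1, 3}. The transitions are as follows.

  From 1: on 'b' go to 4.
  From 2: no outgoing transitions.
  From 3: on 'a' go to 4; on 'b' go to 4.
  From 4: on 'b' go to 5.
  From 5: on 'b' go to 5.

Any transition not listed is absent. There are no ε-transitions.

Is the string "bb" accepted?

Start in {1}.
Read 'b': {1} → {4}.
Read 'b': {4} → {5}.
The final set {5} contains no accepting state.

No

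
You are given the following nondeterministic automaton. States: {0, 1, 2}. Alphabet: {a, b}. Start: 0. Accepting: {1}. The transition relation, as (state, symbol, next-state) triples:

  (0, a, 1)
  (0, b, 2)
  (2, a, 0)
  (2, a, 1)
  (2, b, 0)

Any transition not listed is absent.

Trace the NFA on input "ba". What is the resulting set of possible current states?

{0, 1}

Start in {0}.
Read 'b': 0→{2}; now {2}.
Read 'a': 2→{0, 1}; now {0, 1}.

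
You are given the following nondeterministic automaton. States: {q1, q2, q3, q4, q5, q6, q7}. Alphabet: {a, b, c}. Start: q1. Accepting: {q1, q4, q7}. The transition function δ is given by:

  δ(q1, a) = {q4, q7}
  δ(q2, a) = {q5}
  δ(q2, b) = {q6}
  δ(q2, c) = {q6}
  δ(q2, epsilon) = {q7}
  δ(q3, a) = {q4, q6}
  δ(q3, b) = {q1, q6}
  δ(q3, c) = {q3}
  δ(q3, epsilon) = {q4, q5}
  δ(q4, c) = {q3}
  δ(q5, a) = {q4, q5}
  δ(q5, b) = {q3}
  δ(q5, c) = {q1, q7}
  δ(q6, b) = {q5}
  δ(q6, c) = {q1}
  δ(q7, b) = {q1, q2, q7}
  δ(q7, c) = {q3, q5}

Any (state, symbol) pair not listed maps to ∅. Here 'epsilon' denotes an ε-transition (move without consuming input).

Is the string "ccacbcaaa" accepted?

No

Start in {q1}.
Read 'c': q1→∅; now ∅.
The set is empty and remains empty for the remaining 8 symbols.
The final set ∅ contains no accepting state.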